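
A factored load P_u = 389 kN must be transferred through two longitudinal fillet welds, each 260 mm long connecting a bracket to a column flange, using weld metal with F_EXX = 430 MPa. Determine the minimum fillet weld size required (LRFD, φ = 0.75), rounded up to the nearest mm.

w = 6 mm

Total weld length L = 520 mm.
Required throat t_e = P_u / (φ × 0.6 F_EXX × L) = 389 / (0.75 × 0.6 × 430 × 520 × 10⁻³) = 3.866 mm.
Required leg w = t_e / 0.707 = 5.468 mm → use 6 mm.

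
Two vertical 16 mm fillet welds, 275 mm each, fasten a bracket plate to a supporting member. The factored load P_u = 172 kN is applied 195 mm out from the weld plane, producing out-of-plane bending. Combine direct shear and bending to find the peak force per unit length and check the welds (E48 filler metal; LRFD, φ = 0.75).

f_max ≈ 1370 N/mm; adequate

E48XX → F_EXX = 480 MPa.
L_w = 2 × 275 = 550 mm; section modulus (unit throat) S = 2 × L²/6 = 25210 mm².
Direct shear f_v = P/L_w = 172×10³/550 = 312.7 N/mm.
Moment M = P × e = 172×10³ × 195 = 33540000 N·mm; bending f_b = M/S = 1331 N/mm.
f_max = √(f_v² + f_b²) = √(312.7² + 1331²) = 1367 N/mm.
φr_n = 0.75 × 0.6 × 480 × (0.707 × 16) = 2443 N/mm → adequate.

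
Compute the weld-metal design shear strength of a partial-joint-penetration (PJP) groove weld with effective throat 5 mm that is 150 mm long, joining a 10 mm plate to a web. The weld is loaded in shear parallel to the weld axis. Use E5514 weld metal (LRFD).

E55XX → F_EXX = 550 MPa.
Effective throat (given) t_e = 5 mm.
A_we = 5 × 150 = 750 mm².
F_nw = 0.6 F_EXX = 330 MPa.
φR_n = 0.75 × 330 × 750 × 10⁻³ = 185.6 kN.

φR_n ≈ 186 kN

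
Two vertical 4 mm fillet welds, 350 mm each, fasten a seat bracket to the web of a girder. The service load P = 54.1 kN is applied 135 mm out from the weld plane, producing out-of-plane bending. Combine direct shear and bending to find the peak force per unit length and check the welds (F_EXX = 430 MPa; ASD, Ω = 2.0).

L_w = 2 × 350 = 700 mm; section modulus (unit throat) S = 2 × L²/6 = 40830 mm².
Direct shear f_v = P/L_w = 54.1×10³/700 = 77.29 N/mm.
Moment M = P × e = 54.1×10³ × 135 = 7303500 N·mm; bending f_b = M/S = 178.9 N/mm.
f_max = √(f_v² + f_b²) = √(77.29² + 178.9²) = 194.8 N/mm.
r_n/Ω = (1/2.0) × 0.6 × 430 × (0.707 × 4) = 364.8 N/mm → adequate.

f_max ≈ 195 N/mm; adequate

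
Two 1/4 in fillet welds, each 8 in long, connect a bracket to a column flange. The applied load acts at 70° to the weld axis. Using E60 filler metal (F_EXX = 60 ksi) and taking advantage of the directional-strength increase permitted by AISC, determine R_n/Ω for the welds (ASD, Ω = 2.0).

R_n/Ω ≈ 74.1 kip

t_e = 0.707 × 0.25 = 0.1767 in; A_we = 0.1767 × 16 = 2.828 in².
Directional factor: 1.0 + 0.5 sin^1.5(70°) = 1.455.
F_nw = 0.6 × 60 × 1.455 = 52.4 ksi.
R_n/Ω = (52.4 × 2.828) / 2.0 = 74.09 kip.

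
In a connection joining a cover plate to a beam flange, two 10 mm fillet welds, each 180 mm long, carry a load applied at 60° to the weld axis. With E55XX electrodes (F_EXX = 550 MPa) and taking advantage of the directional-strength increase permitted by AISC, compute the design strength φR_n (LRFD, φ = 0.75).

φR_n ≈ 884 kN

t_e = 0.707 × 10 = 7.07 mm; A_we = 7.07 × 360 = 2545 mm².
Directional factor: 1.0 + 0.5 sin^1.5(60°) = 1.403.
F_nw = 0.6 × 550 × 1.403 = 463 MPa.
φR_n = 0.75 × 463 × 2545 × 10⁻³ = 883.8 kN.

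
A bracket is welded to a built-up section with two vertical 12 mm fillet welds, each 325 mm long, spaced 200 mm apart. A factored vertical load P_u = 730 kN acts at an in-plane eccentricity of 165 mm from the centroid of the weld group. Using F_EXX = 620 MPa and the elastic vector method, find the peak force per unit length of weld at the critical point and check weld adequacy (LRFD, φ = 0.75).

f_max ≈ 2650 N/mm; NOT adequate

Total weld length L_w = 650 mm. Treat welds as unit-width lines.
Polar moment about centroid: J = 2[d³/12 + d(b/2)²] = 2[325³/12 + 325×100²] = 12220000 mm³.
Direct shear f_v = P/L_w = 730×10³ / 650 = 1123 N/mm (vertical).
Torsion M = P·e = 730×10³ × 165 = 120450000 N·mm.
Critical point at (x, y) = (100, 162.5) from centroid. f_tx = M·y/J = 1602 N/mm; f_ty = M·x/J = 985.6 N/mm.
Resultant f_max = √[f_tx² + (f_v + f_ty)²] = √[1602² + (1123 + 985.6)²] = 2648 N/mm.
Capacity per unit length: φr_n = 0.75 × 0.6 × 620 × (0.707 × 12) = 2367 N/mm.
2648 > 2367 → NOT adequate.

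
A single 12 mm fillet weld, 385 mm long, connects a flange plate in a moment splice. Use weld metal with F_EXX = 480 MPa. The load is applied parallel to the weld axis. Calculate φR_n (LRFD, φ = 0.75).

Effective throat t_e = 0.707 × 12 = 8.484 mm.
Total length L = 385 mm; A_we = 8.484 × 385 = 3266 mm².
F_nw = 0.6 F_EXX = 0.6 × 480 = 288 MPa.
φR_n = 0.75 × 288 × 3266 × 10⁻³ = 705.5 kN.

φR_n ≈ 706 kN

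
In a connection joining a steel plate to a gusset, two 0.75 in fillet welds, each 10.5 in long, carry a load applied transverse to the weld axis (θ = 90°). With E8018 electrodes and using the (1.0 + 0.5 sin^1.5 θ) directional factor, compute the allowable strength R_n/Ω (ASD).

E80XX → F_EXX = 80 ksi.
t_e = 0.707 × 0.75 = 0.5302 in; A_we = 0.5302 × 21 = 11.14 in².
Directional factor: 1.0 + 0.5 sin^1.5(90°) = 1.5.
F_nw = 0.6 × 80 × 1.5 = 72 ksi.
R_n/Ω = (72 × 11.14) / 2.0 = 400.9 kips.

R_n/Ω ≈ 401 kips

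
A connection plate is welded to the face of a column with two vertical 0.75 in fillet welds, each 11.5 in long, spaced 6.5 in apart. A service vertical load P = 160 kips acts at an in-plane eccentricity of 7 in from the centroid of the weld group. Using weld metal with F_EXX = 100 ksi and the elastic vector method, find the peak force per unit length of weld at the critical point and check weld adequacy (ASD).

Total weld length L_w = 23 in. Treat welds as unit-width lines.
Polar moment about centroid: J = 2[d³/12 + d(b/2)²] = 2[11.5³/12 + 11.5×3.25²] = 496.4 in³.
Direct shear f_v = P/L_w = 160 / 23 = 6.957 kip/in (vertical).
Torsion M = P·e = 160 × 7 = 1120 kip·in.
Critical point at (x, y) = (3.25, 5.75) from centroid. f_tx = M·y/J = 12.97 kip/in; f_ty = M·x/J = 7.333 kip/in.
Resultant f_max = √[f_tx² + (f_v + f_ty)²] = √[12.97² + (6.957 + 7.333)²] = 19.3 kip/in.
Capacity per unit length: r_n/Ω = (1/2.0) × 0.6 × 100 × (0.707 × 0.75) = 15.91 kip/in.
19.3 > 15.91 → NOT adequate.

f_max ≈ 19.3 kip/in; NOT adequate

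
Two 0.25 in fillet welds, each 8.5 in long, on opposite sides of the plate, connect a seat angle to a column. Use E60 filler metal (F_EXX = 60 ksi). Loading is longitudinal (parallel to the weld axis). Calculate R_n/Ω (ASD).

R_n/Ω ≈ 54.1 kips

Effective throat t_e = 0.707 × 0.25 = 0.1767 in.
Total length L = 17 in; A_we = 0.1767 × 17 = 3.005 in².
F_nw = 0.6 F_EXX = 0.6 × 60 = 36 ksi.
R_n = 36 × 3.005 = 108.2 kips; R_n/Ω = 108.2/2.0 = 54.09 kips.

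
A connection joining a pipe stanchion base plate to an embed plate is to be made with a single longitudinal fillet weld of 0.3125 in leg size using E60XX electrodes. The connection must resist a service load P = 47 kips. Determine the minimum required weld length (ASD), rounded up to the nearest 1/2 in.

L = 12 in

E60XX → F_EXX = 60 ksi.
Throat t_e = 0.707 × 0.3125 = 0.2209 in.
r_n/Ω = (0.6 × 60 × 0.2209) / 2.0 = 3.977 kip/in.
L_req = P / (r_n/Ω) = 47 / 3.977 = 11.82 in total.
Round up → use L = 12 in.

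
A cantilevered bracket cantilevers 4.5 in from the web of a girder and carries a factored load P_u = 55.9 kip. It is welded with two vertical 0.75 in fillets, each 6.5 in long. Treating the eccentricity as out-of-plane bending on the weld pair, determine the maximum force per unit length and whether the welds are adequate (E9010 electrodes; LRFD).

f_max ≈ 18.4 kip/in; adequate

E90XX → F_EXX = 90 ksi.
L_w = 2 × 6.5 = 13 in; section modulus (unit throat) S = 2 × L²/6 = 14.08 in².
Direct shear f_v = P/L_w = 55.9/13 = 4.3 kip/in.
Moment M = P × e = 55.9 × 4.5 = 251.55 kip·in; bending f_b = M/S = 17.86 kip/in.
f_max = √(f_v² + f_b²) = √(4.3² + 17.86²) = 18.37 kip/in.
φr_n = 0.75 × 0.6 × 90 × (0.707 × 0.75) = 21.48 kip/in → adequate.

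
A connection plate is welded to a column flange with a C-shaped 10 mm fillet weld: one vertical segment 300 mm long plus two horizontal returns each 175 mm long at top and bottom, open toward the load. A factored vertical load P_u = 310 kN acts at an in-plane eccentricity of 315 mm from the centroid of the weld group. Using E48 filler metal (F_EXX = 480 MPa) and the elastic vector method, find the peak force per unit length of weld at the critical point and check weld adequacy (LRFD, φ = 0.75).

Total weld length L_w = 650 mm. Treat welds as unit-width lines.
Centroid: x̄ = 2×175×87.5 / 650 = 47.12 mm from the vertical weld.
Polar moment about centroid: J = I_x + I_y = [300³/12 + 2×175×150²] + [300×47.12² + 2(175³/12 + 175×40.38²)] = 12260000 mm³.
Direct shear f_v = P/L_w = 310×10³ / 650 = 476.9 N/mm (vertical).
Torsion M = P·e = 310×10³ × 315 = 97650000 N·mm.
Critical point at (x, y) = (127.9, 150) from centroid. f_tx = M·y/J = 1195 N/mm; f_ty = M·x/J = 1019 N/mm.
Resultant f_max = √[f_tx² + (f_v + f_ty)²] = √[1195² + (476.9 + 1019)²] = 1915 N/mm.
Capacity per unit length: φr_n = 0.75 × 0.6 × 480 × (0.707 × 10) = 1527 N/mm.
1915 > 1527 → NOT adequate.

f_max ≈ 1910 N/mm; NOT adequate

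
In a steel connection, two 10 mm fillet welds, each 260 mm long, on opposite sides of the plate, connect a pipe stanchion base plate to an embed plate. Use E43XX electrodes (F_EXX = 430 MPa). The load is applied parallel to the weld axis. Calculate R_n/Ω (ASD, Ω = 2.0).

Effective throat t_e = 0.707 × 10 = 7.07 mm.
Total length L = 520 mm; A_we = 7.07 × 520 = 3676 mm².
F_nw = 0.6 F_EXX = 0.6 × 430 = 258 MPa.
R_n = 258 × 3676 × 10⁻³ = 948.5 kN; R_n/Ω = 948.5/2.0 = 474.3 kN.

R_n/Ω ≈ 474 kN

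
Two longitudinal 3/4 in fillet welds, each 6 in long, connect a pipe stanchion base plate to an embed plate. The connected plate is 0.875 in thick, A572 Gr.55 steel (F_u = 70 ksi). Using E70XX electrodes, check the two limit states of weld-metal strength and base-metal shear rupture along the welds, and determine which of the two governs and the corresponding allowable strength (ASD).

R_n/Ω ≈ 134 kips (weld metal governs)

E70XX → F_EXX = 70 ksi.
t_e = 0.707 × 0.75 = 0.5302 in; L = 12 in.
Weld metal: R_n/Ω = (1/2.0) × 0.6 × 70 × 0.5302 × 12 = 133.6 kips.
Base metal (shear rupture): R_n/Ω = (1/2.0) × 0.6 × 70 × 0.875 × 12 = 220.5 kips.
Governing: weld metal.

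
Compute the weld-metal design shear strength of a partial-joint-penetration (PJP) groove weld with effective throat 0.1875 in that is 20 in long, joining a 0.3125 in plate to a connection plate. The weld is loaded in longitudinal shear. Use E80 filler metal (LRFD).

φR_n ≈ 135 kips

E80XX → F_EXX = 80 ksi.
Effective throat (given) t_e = 0.1875 in.
A_we = 0.1875 × 20 = 3.75 in².
F_nw = 0.6 F_EXX = 48 ksi.
φR_n = 0.75 × 48 × 3.75 = 135 kips.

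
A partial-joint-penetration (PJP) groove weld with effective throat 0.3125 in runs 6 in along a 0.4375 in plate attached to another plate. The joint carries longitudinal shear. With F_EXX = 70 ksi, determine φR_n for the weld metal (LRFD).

Effective throat (given) t_e = 0.3125 in.
A_we = 0.3125 × 6 = 1.875 in².
F_nw = 0.6 F_EXX = 42 ksi.
φR_n = 0.75 × 42 × 1.875 = 59.06 kip.

φR_n ≈ 59.1 kip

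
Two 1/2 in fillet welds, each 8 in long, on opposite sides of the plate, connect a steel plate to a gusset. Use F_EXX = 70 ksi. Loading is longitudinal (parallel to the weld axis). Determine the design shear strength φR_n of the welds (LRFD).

Effective throat t_e = 0.707 × 0.5 = 0.3535 in.
Total length L = 16 in; A_we = 0.3535 × 16 = 5.656 in².
F_nw = 0.6 F_EXX = 0.6 × 70 = 42 ksi.
φR_n = 0.75 × 42 × 5.656 = 178.2 kips.

φR_n ≈ 178 kips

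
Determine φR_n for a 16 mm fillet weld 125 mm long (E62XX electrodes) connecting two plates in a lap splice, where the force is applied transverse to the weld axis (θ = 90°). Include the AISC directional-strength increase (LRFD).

φR_n ≈ 592 kN

E62XX → F_EXX = 620 MPa.
t_e = 0.707 × 16 = 11.31 mm; A_we = 11.31 × 125 = 1414 mm².
Directional factor: 1.0 + 0.5 sin^1.5(90°) = 1.5.
F_nw = 0.6 × 620 × 1.5 = 558 MPa.
φR_n = 0.75 × 558 × 1414 × 10⁻³ = 591.8 kN.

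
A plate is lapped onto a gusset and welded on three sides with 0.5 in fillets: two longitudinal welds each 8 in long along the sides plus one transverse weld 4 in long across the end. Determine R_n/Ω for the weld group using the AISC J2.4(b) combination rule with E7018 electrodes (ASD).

E70XX → F_EXX = 70 ksi.
t_e = 0.707 × 0.5 = 0.3535 in.
R_nwl = 0.6 × 70 × 0.3535 × 16 = 237.6 kips (longitudinal, 2 welds).
R_nwt = 0.6 × 70 × 0.3535 × 4 = 59.39 kips (transverse, base value).
(i) R_nwl + R_nwt = 296.9 kips; (ii) 0.85 R_nwl + 1.5 R_nwt = 291 kips.
R_n = max = 296.9 kips [governs: (i)]; R_n/Ω = 148.5 kips.

R_n/Ω ≈ 148 kips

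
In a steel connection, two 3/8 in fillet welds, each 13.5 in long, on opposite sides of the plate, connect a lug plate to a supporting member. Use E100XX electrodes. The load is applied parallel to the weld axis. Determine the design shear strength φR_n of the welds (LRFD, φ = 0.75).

E100XX → F_EXX = 100 ksi.
Effective throat t_e = 0.707 × 0.375 = 0.2651 in.
Total length L = 27 in; A_we = 0.2651 × 27 = 7.158 in².
F_nw = 0.6 F_EXX = 0.6 × 100 = 60 ksi.
φR_n = 0.75 × 60 × 7.158 = 322.1 kip.

φR_n ≈ 322 kip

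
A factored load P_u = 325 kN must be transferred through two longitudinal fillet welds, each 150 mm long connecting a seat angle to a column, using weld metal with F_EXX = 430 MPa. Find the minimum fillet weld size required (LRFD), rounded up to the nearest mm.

Total weld length L = 300 mm.
Required throat t_e = P_u / (φ × 0.6 F_EXX × L) = 325 / (0.75 × 0.6 × 430 × 300 × 10⁻³) = 5.599 mm.
Required leg w = t_e / 0.707 = 7.919 mm → use 8 mm.

w = 8 mm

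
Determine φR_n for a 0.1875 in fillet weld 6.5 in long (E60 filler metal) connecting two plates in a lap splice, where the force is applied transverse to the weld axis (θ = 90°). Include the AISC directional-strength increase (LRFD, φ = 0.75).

E60XX → F_EXX = 60 ksi.
t_e = 0.707 × 0.1875 = 0.1326 in; A_we = 0.1326 × 6.5 = 0.8617 in².
Directional factor: 1.0 + 0.5 sin^1.5(90°) = 1.5.
F_nw = 0.6 × 60 × 1.5 = 54 ksi.
φR_n = 0.75 × 54 × 0.8617 = 34.9 kip.

φR_n ≈ 34.9 kip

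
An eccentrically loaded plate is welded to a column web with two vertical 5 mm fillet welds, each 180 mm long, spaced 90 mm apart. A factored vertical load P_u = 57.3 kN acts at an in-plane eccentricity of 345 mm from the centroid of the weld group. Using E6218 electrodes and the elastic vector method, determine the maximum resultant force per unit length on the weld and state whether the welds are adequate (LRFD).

E62XX → F_EXX = 620 MPa.
Total weld length L_w = 360 mm. Treat welds as unit-width lines.
Polar moment about centroid: J = 2[d³/12 + d(b/2)²] = 2[180³/12 + 180×45²] = 1701000 mm³.
Direct shear f_v = P/L_w = 57.3×10³ / 360 = 159.2 N/mm (vertical).
Torsion M = P·e = 57.3×10³ × 345 = 19768000 N·mm.
Critical point at (x, y) = (45, 90) from centroid. f_tx = M·y/J = 1046 N/mm; f_ty = M·x/J = 523 N/mm.
Resultant f_max = √[f_tx² + (f_v + f_ty)²] = √[1046² + (159.2 + 523)²] = 1249 N/mm.
Capacity per unit length: φr_n = 0.75 × 0.6 × 620 × (0.707 × 5) = 986.3 N/mm.
1249 > 986.3 → NOT adequate.

f_max ≈ 1250 N/mm; NOT adequate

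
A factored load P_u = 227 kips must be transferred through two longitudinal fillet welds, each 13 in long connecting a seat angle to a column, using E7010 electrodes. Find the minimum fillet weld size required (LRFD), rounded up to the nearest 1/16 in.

w = 7/16 in

E70XX → F_EXX = 70 ksi.
Total weld length L = 26 in.
Required throat t_e = P_u / (φ × 0.6 F_EXX × L) = 227 / (0.75 × 0.6 × 70 × 26) = 0.2772 in.
Required leg w = t_e / 0.707 = 0.392 in → use 7/16 in.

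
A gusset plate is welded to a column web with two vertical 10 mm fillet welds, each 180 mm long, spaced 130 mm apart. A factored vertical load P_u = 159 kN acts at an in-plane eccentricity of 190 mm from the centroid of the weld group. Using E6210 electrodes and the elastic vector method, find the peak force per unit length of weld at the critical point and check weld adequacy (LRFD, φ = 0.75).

f_max ≈ 1640 N/mm; adequate

E62XX → F_EXX = 620 MPa.
Total weld length L_w = 360 mm. Treat welds as unit-width lines.
Polar moment about centroid: J = 2[d³/12 + d(b/2)²] = 2[180³/12 + 180×65²] = 2493000 mm³.
Direct shear f_v = P/L_w = 159×10³ / 360 = 441.7 N/mm (vertical).
Torsion M = P·e = 159×10³ × 190 = 30210000 N·mm.
Critical point at (x, y) = (65, 90) from centroid. f_tx = M·y/J = 1091 N/mm; f_ty = M·x/J = 787.7 N/mm.
Resultant f_max = √[f_tx² + (f_v + f_ty)²] = √[1091² + (441.7 + 787.7)²] = 1643 N/mm.
Capacity per unit length: φr_n = 0.75 × 0.6 × 620 × (0.707 × 10) = 1973 N/mm.
1643 ≤ 1973 → adequate.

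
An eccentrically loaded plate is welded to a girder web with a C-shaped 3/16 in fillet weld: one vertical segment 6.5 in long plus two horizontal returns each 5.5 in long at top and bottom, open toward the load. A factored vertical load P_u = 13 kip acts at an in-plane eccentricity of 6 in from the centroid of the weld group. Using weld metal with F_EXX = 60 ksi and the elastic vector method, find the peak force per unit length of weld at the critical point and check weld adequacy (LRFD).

f_max ≈ 2.57 kip/in; adequate

Total weld length L_w = 17.5 in. Treat welds as unit-width lines.
Centroid: x̄ = 2×5.5×2.75 / 17.5 = 1.729 in from the vertical weld.
Polar moment about centroid: J = I_x + I_y = [6.5³/12 + 2×5.5×3.25²] + [6.5×1.729² + 2(5.5³/12 + 5.5×1.021²)] = 197.7 in³.
Direct shear f_v = P/L_w = 13 / 17.5 = 0.7429 kip/in (vertical).
Torsion M = P·e = 13 × 6 = 78 kip·in.
Critical point at (x, y) = (3.771, 3.25) from centroid. f_tx = M·y/J = 1.282 kip/in; f_ty = M·x/J = 1.488 kip/in.
Resultant f_max = √[f_tx² + (f_v + f_ty)²] = √[1.282² + (0.7429 + 1.488)²] = 2.573 kip/in.
Capacity per unit length: φr_n = 0.75 × 0.6 × 60 × (0.707 × 0.1875) = 3.579 kip/in.
2.573 ≤ 3.579 → adequate.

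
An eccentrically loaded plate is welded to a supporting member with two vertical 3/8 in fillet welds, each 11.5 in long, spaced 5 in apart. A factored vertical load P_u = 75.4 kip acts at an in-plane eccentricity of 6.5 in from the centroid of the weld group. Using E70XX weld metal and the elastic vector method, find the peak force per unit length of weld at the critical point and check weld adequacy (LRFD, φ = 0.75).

E70XX → F_EXX = 70 ksi.
Total weld length L_w = 23 in. Treat welds as unit-width lines.
Polar moment about centroid: J = 2[d³/12 + d(b/2)²] = 2[11.5³/12 + 11.5×2.5²] = 397.2 in³.
Direct shear f_v = P/L_w = 75.4 / 23 = 3.278 kip/in (vertical).
Torsion M = P·e = 75.4 × 6.5 = 490.1 kip·in.
Critical point at (x, y) = (2.5, 5.75) from centroid. f_tx = M·y/J = 7.094 kip/in; f_ty = M·x/J = 3.084 kip/in.
Resultant f_max = √[f_tx² + (f_v + f_ty)²] = √[7.094² + (3.278 + 3.084)²] = 9.53 kip/in.
Capacity per unit length: φr_n = 0.75 × 0.6 × 70 × (0.707 × 0.375) = 8.351 kip/in.
9.53 > 8.351 → NOT adequate.

f_max ≈ 9.53 kip/in; NOT adequate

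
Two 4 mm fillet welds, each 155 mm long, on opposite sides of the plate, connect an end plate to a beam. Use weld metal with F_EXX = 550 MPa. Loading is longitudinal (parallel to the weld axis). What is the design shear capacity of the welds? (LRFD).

Effective throat t_e = 0.707 × 4 = 2.828 mm.
Total length L = 310 mm; A_we = 2.828 × 310 = 876.7 mm².
F_nw = 0.6 F_EXX = 0.6 × 550 = 330 MPa.
φR_n = 0.75 × 330 × 876.7 × 10⁻³ = 217 kN.

φR_n ≈ 217 kN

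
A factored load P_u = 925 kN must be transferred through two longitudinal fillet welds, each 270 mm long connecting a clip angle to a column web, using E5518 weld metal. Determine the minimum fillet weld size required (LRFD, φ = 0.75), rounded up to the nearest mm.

E55XX → F_EXX = 550 MPa.
Total weld length L = 540 mm.
Required throat t_e = P_u / (φ × 0.6 F_EXX × L) = 925 / (0.75 × 0.6 × 550 × 540 × 10⁻³) = 6.921 mm.
Required leg w = t_e / 0.707 = 9.789 mm → use 10 mm.

w = 10 mm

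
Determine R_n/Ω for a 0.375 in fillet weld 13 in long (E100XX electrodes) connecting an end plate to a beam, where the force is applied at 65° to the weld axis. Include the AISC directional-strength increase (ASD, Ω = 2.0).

R_n/Ω ≈ 148 kip

E100XX → F_EXX = 100 ksi.
t_e = 0.707 × 0.375 = 0.2651 in; A_we = 0.2651 × 13 = 3.447 in².
Directional factor: 1.0 + 0.5 sin^1.5(65°) = 1.431.
F_nw = 0.6 × 100 × 1.431 = 85.88 ksi.
R_n/Ω = (85.88 × 3.447) / 2.0 = 148 kip.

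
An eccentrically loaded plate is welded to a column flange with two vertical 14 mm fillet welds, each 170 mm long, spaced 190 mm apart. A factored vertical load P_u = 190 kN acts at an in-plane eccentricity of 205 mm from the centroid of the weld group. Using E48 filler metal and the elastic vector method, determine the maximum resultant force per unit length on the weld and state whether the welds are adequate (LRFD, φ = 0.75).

f_max ≈ 1730 N/mm; adequate

E48XX → F_EXX = 480 MPa.
Total weld length L_w = 340 mm. Treat welds as unit-width lines.
Polar moment about centroid: J = 2[d³/12 + d(b/2)²] = 2[170³/12 + 170×95²] = 3887000 mm³.
Direct shear f_v = P/L_w = 190×10³ / 340 = 558.8 N/mm (vertical).
Torsion M = P·e = 190×10³ × 205 = 38950000 N·mm.
Critical point at (x, y) = (95, 85) from centroid. f_tx = M·y/J = 851.7 N/mm; f_ty = M·x/J = 951.9 N/mm.
Resultant f_max = √[f_tx² + (f_v + f_ty)²] = √[851.7² + (558.8 + 951.9)²] = 1734 N/mm.
Capacity per unit length: φr_n = 0.75 × 0.6 × 480 × (0.707 × 14) = 2138 N/mm.
1734 ≤ 2138 → adequate.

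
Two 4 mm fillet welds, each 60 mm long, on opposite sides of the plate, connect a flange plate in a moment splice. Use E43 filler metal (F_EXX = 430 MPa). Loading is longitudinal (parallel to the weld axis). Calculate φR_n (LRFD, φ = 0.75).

Effective throat t_e = 0.707 × 4 = 2.828 mm.
Total length L = 120 mm; A_we = 2.828 × 120 = 339.4 mm².
F_nw = 0.6 F_EXX = 0.6 × 430 = 258 MPa.
φR_n = 0.75 × 258 × 339.4 × 10⁻³ = 65.67 kN.

φR_n ≈ 65.7 kN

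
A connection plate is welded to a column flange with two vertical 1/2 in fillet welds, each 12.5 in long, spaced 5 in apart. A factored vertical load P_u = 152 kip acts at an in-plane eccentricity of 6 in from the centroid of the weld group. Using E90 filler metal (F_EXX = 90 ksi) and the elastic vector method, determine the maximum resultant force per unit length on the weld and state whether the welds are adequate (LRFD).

f_max ≈ 16 kip/in; NOT adequate

Total weld length L_w = 25 in. Treat welds as unit-width lines.
Polar moment about centroid: J = 2[d³/12 + d(b/2)²] = 2[12.5³/12 + 12.5×2.5²] = 481.8 in³.
Direct shear f_v = P/L_w = 152 / 25 = 6.08 kip/in (vertical).
Torsion M = P·e = 152 × 6 = 912 kip·in.
Critical point at (x, y) = (2.5, 6.25) from centroid. f_tx = M·y/J = 11.83 kip/in; f_ty = M·x/J = 4.733 kip/in.
Resultant f_max = √[f_tx² + (f_v + f_ty)²] = √[11.83² + (6.08 + 4.733)²] = 16.03 kip/in.
Capacity per unit length: φr_n = 0.75 × 0.6 × 90 × (0.707 × 0.5) = 14.32 kip/in.
16.03 > 14.32 → NOT adequate.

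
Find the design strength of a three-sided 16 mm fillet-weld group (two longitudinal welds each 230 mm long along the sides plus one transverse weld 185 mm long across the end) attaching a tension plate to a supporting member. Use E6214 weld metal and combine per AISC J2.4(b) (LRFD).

φR_n ≈ 2110 kN

E62XX → F_EXX = 620 MPa.
t_e = 0.707 × 16 = 11.31 mm.
R_nwl = 0.6 × 620 × 11.31 × 460 × 10⁻³ = 1936 kN (longitudinal, 2 welds).
R_nwt = 0.6 × 620 × 11.31 × 185 × 10⁻³ = 778.5 kN (transverse, base value).
(i) R_nwl + R_nwt = 2714 kN; (ii) 0.85 R_nwl + 1.5 R_nwt = 2813 kN.
R_n = max = 2813 kN [governs: (ii)]; φR_n = 2110 kN.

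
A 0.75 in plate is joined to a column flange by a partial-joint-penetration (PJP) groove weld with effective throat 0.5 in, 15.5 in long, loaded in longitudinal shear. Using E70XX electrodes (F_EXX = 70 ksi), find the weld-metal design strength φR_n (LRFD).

φR_n ≈ 244 kip

Effective throat (given) t_e = 0.5 in.
A_we = 0.5 × 15.5 = 7.75 in².
F_nw = 0.6 F_EXX = 42 ksi.
φR_n = 0.75 × 42 × 7.75 = 244.1 kip.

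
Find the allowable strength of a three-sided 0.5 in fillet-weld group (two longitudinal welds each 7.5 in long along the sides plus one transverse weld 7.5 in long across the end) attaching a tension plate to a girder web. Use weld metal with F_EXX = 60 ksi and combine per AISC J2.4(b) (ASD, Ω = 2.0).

t_e = 0.707 × 0.5 = 0.3535 in.
R_nwl = 0.6 × 60 × 0.3535 × 15 = 190.9 kip (longitudinal, 2 welds).
R_nwt = 0.6 × 60 × 0.3535 × 7.5 = 95.44 kip (transverse, base value).
(i) R_nwl + R_nwt = 286.3 kip; (ii) 0.85 R_nwl + 1.5 R_nwt = 305.4 kip.
R_n = max = 305.4 kip [governs: (ii)]; R_n/Ω = 152.7 kip.

R_n/Ω ≈ 153 kip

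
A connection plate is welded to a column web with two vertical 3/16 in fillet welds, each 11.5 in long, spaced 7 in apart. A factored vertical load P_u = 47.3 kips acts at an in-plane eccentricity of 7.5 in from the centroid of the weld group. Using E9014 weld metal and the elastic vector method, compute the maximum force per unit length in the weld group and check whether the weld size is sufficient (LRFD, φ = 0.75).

E90XX → F_EXX = 90 ksi.
Total weld length L_w = 23 in. Treat welds as unit-width lines.
Polar moment about centroid: J = 2[d³/12 + d(b/2)²] = 2[11.5³/12 + 11.5×3.5²] = 535.2 in³.
Direct shear f_v = P/L_w = 47.3 / 23 = 2.057 kip/in (vertical).
Torsion M = P·e = 47.3 × 7.5 = 354.75 kip·in.
Critical point at (x, y) = (3.5, 5.75) from centroid. f_tx = M·y/J = 3.811 kip/in; f_ty = M·x/J = 2.32 kip/in.
Resultant f_max = √[f_tx² + (f_v + f_ty)²] = √[3.811² + (2.057 + 2.32)²] = 5.803 kip/in.
Capacity per unit length: φr_n = 0.75 × 0.6 × 90 × (0.707 × 0.1875) = 5.369 kip/in.
5.803 > 5.369 → NOT adequate.

f_max ≈ 5.8 kip/in; NOT adequate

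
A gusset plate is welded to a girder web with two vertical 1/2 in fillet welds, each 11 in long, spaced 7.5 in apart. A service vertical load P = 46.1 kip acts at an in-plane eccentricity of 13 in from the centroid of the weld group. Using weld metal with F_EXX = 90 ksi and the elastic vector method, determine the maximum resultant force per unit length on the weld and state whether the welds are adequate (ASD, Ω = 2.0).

f_max ≈ 8.86 kip/in; adequate

Total weld length L_w = 22 in. Treat welds as unit-width lines.
Polar moment about centroid: J = 2[d³/12 + d(b/2)²] = 2[11³/12 + 11×3.75²] = 531.2 in³.
Direct shear f_v = P/L_w = 46.1 / 22 = 2.095 kip/in (vertical).
Torsion M = P·e = 46.1 × 13 = 599.3 kip·in.
Critical point at (x, y) = (3.75, 5.5) from centroid. f_tx = M·y/J = 6.205 kip/in; f_ty = M·x/J = 4.231 kip/in.
Resultant f_max = √[f_tx² + (f_v + f_ty)²] = √[6.205² + (2.095 + 4.231)²] = 8.861 kip/in.
Capacity per unit length: r_n/Ω = (1/2.0) × 0.6 × 90 × (0.707 × 0.5) = 9.544 kip/in.
8.861 ≤ 9.544 → adequate.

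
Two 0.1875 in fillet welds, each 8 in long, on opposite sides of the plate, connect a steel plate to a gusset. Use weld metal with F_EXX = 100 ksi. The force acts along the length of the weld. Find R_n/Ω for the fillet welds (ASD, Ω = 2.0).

Effective throat t_e = 0.707 × 0.1875 = 0.1326 in.
Total length L = 16 in; A_we = 0.1326 × 16 = 2.121 in².
F_nw = 0.6 F_EXX = 0.6 × 100 = 60 ksi.
R_n = 60 × 2.121 = 127.3 kip; R_n/Ω = 127.3/2.0 = 63.63 kip.

R_n/Ω ≈ 63.6 kip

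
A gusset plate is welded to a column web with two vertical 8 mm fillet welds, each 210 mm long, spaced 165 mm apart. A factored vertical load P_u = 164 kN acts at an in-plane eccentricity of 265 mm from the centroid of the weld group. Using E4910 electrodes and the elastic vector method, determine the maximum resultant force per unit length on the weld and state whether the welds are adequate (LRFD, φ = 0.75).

E49XX → F_EXX = 490 MPa.
Total weld length L_w = 420 mm. Treat welds as unit-width lines.
Polar moment about centroid: J = 2[d³/12 + d(b/2)²] = 2[210³/12 + 210×82.5²] = 4402000 mm³.
Direct shear f_v = P/L_w = 164×10³ / 420 = 390.5 N/mm (vertical).
Torsion M = P·e = 164×10³ × 265 = 43460000 N·mm.
Critical point at (x, y) = (82.5, 105) from centroid. f_tx = M·y/J = 1037 N/mm; f_ty = M·x/J = 814.5 N/mm.
Resultant f_max = √[f_tx² + (f_v + f_ty)²] = √[1037² + (390.5 + 814.5)²] = 1589 N/mm.
Capacity per unit length: φr_n = 0.75 × 0.6 × 490 × (0.707 × 8) = 1247 N/mm.
1589 > 1247 → NOT adequate.

f_max ≈ 1590 N/mm; NOT adequate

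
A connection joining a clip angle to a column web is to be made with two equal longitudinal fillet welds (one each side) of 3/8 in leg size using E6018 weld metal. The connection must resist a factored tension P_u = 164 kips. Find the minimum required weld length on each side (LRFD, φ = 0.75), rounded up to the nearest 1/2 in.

L = 11.5 in on each side

E60XX → F_EXX = 60 ksi.
Throat t_e = 0.707 × 0.375 = 0.2651 in.
φr_n = 0.75 × 0.6 × 60 × 0.2651 = 7.158 kips/in.
L_req = P_u / φr_n = 164 / 7.158 = 22.91 in total.
Per side: 22.91 / 2 = 11.46 in.
Round up → use L = 11.5 in on each side.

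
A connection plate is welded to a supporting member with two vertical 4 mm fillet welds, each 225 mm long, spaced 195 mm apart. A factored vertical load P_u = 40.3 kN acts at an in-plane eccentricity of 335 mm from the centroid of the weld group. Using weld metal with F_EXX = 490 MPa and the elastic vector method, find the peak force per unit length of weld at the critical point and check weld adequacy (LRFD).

Total weld length L_w = 450 mm. Treat welds as unit-width lines.
Polar moment about centroid: J = 2[d³/12 + d(b/2)²] = 2[225³/12 + 225×97.5²] = 6176000 mm³.
Direct shear f_v = P/L_w = 40.3×10³ / 450 = 89.56 N/mm (vertical).
Torsion M = P·e = 40.3×10³ × 335 = 13500000 N·mm.
Critical point at (x, y) = (97.5, 112.5) from centroid. f_tx = M·y/J = 245.9 N/mm; f_ty = M·x/J = 213.1 N/mm.
Resultant f_max = √[f_tx² + (f_v + f_ty)²] = √[245.9² + (89.56 + 213.1)²] = 390 N/mm.
Capacity per unit length: φr_n = 0.75 × 0.6 × 490 × (0.707 × 4) = 623.6 N/mm.
390 ≤ 623.6 → adequate.

f_max ≈ 390 N/mm; adequate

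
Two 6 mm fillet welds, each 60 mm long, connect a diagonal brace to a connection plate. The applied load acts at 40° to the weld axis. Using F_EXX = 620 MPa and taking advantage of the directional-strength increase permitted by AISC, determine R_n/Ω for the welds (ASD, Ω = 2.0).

R_n/Ω ≈ 119 kN

t_e = 0.707 × 6 = 4.242 mm; A_we = 4.242 × 120 = 509 mm².
Directional factor: 1.0 + 0.5 sin^1.5(40°) = 1.258.
F_nw = 0.6 × 620 × 1.258 = 467.9 MPa.
R_n/Ω = (467.9 × 509) / 2.0 × 10⁻³ = 119.1 kN.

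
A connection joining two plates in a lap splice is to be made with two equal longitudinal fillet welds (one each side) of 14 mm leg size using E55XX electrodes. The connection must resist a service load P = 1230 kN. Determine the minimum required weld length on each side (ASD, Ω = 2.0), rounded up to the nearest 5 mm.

L = 380 mm on each side

E55XX → F_EXX = 550 MPa.
Throat t_e = 0.707 × 14 = 9.898 mm.
r_n/Ω = (0.6 × 550 × 9.898) / 2.0 = 1633 N/mm = 1.633 kN/mm.
L_req = P / (r_n/Ω) = 1230 / 1.633 = 753.1 mm total.
Per side: 753.1 / 2 = 376.6 mm.
Round up → use L = 380 mm on each side.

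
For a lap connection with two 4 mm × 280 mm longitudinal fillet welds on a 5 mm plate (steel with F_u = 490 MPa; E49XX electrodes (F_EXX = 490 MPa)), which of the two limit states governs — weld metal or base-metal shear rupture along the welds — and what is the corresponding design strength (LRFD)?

t_e = 0.707 × 4 = 2.828 mm; L = 560 mm.
Weld metal: φR_n = 0.75 × 0.6 × 490 × 2.828 × 560 × 10⁻³ = 349.2 kN.
Base metal (shear rupture): φR_n = 0.75 × 0.6 × 490 × 5 × 560 × 10⁻³ = 617.4 kN.
Governing: weld metal.

φR_n ≈ 349 kN (weld metal governs)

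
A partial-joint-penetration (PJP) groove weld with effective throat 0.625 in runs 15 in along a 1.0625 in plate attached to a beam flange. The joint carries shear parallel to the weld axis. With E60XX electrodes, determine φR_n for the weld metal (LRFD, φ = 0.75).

E60XX → F_EXX = 60 ksi.
Effective throat (given) t_e = 0.625 in.
A_we = 0.625 × 15 = 9.375 in².
F_nw = 0.6 F_EXX = 36 ksi.
φR_n = 0.75 × 36 × 9.375 = 253.1 kip.

φR_n ≈ 253 kip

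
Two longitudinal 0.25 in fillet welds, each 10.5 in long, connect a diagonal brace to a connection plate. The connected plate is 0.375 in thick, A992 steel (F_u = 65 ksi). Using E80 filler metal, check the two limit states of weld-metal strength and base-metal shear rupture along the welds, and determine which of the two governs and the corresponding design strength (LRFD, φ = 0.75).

φR_n ≈ 134 kip (weld metal governs)

E80XX → F_EXX = 80 ksi.
t_e = 0.707 × 0.25 = 0.1767 in; L = 21 in.
Weld metal: φR_n = 0.75 × 0.6 × 80 × 0.1767 × 21 = 133.6 kip.
Base metal (shear rupture): φR_n = 0.75 × 0.6 × 65 × 0.375 × 21 = 230.3 kip.
Governing: weld metal.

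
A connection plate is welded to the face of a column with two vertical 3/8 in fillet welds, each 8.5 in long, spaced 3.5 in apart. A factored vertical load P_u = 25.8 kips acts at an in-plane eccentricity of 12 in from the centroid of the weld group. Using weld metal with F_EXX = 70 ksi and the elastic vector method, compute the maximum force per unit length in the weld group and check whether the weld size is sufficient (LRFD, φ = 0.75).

Total weld length L_w = 17 in. Treat welds as unit-width lines.
Polar moment about centroid: J = 2[d³/12 + d(b/2)²] = 2[8.5³/12 + 8.5×1.75²] = 154.4 in³.
Direct shear f_v = P/L_w = 25.8 / 17 = 1.518 kip/in (vertical).
Torsion M = P·e = 25.8 × 12 = 309.6 kip·in.
Critical point at (x, y) = (1.75, 4.25) from centroid. f_tx = M·y/J = 8.521 kip/in; f_ty = M·x/J = 3.509 kip/in.
Resultant f_max = √[f_tx² + (f_v + f_ty)²] = √[8.521² + (1.518 + 3.509)²] = 9.893 kip/in.
Capacity per unit length: φr_n = 0.75 × 0.6 × 70 × (0.707 × 0.375) = 8.351 kip/in.
9.893 > 8.351 → NOT adequate.

f_max ≈ 9.89 kip/in; NOT adequate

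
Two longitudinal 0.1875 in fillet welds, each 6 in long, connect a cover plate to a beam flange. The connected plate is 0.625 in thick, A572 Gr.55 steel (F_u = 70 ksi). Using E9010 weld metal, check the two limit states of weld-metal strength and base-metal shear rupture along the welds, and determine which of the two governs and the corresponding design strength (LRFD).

φR_n ≈ 64.4 kips (weld metal governs)

E90XX → F_EXX = 90 ksi.
t_e = 0.707 × 0.1875 = 0.1326 in; L = 12 in.
Weld metal: φR_n = 0.75 × 0.6 × 90 × 0.1326 × 12 = 64.43 kips.
Base metal (shear rupture): φR_n = 0.75 × 0.6 × 70 × 0.625 × 12 = 236.2 kips.
Governing: weld metal.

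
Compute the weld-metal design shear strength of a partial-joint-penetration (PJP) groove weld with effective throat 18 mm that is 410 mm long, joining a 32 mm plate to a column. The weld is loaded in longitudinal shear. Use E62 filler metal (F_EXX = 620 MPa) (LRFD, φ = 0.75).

φR_n ≈ 2060 kN

Effective throat (given) t_e = 18 mm.
A_we = 18 × 410 = 7380 mm².
F_nw = 0.6 F_EXX = 372 MPa.
φR_n = 0.75 × 372 × 7380 × 10⁻³ = 2059 kN.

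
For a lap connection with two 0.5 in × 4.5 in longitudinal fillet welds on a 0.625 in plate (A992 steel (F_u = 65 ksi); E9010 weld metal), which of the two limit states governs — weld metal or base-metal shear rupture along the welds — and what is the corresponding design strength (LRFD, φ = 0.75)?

E90XX → F_EXX = 90 ksi.
t_e = 0.707 × 0.5 = 0.3535 in; L = 9 in.
Weld metal: φR_n = 0.75 × 0.6 × 90 × 0.3535 × 9 = 128.9 kip.
Base metal (shear rupture): φR_n = 0.75 × 0.6 × 65 × 0.625 × 9 = 164.5 kip.
Governing: weld metal.

φR_n ≈ 129 kip (weld metal governs)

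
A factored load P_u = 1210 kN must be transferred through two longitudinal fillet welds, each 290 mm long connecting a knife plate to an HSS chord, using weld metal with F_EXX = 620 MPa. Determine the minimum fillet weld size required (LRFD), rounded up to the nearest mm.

Total weld length L = 580 mm.
Required throat t_e = P_u / (φ × 0.6 F_EXX × L) = 1210 / (0.75 × 0.6 × 620 × 580 × 10⁻³) = 7.477 mm.
Required leg w = t_e / 0.707 = 10.58 mm → use 11 mm.

w = 11 mm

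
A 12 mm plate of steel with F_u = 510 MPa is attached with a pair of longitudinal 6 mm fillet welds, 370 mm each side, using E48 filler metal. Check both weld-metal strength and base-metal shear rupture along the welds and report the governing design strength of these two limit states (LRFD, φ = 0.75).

φR_n ≈ 678 kN (weld metal governs)

E48XX → F_EXX = 480 MPa.
t_e = 0.707 × 6 = 4.242 mm; L = 740 mm.
Weld metal: φR_n = 0.75 × 0.6 × 480 × 4.242 × 740 × 10⁻³ = 678 kN.
Base metal (shear rupture): φR_n = 0.75 × 0.6 × 510 × 12 × 740 × 10⁻³ = 2038 kN.
Governing: weld metal.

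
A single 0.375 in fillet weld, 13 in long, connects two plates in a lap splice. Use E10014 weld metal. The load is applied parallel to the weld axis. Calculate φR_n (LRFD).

φR_n ≈ 155 kips

E100XX → F_EXX = 100 ksi.
Effective throat t_e = 0.707 × 0.375 = 0.2651 in.
Total length L = 13 in; A_we = 0.2651 × 13 = 3.447 in².
F_nw = 0.6 F_EXX = 0.6 × 100 = 60 ksi.
φR_n = 0.75 × 60 × 3.447 = 155.1 kips.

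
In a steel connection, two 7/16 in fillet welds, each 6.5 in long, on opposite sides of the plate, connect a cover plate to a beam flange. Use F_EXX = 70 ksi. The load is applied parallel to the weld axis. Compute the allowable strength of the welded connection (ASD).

R_n/Ω ≈ 84.4 kips

Effective throat t_e = 0.707 × 0.4375 = 0.3093 in.
Total length L = 13 in; A_we = 0.3093 × 13 = 4.021 in².
F_nw = 0.6 F_EXX = 0.6 × 70 = 42 ksi.
R_n = 42 × 4.021 = 168.9 kips; R_n/Ω = 168.9/2.0 = 84.44 kips.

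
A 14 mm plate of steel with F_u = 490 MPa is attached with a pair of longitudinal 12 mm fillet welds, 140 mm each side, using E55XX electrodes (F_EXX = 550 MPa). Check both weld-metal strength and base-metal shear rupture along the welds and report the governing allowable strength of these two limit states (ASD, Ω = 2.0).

t_e = 0.707 × 12 = 8.484 mm; L = 280 mm.
Weld metal: R_n/Ω = (1/2.0) × 0.6 × 550 × 8.484 × 280 × 10⁻³ = 392 kN.
Base metal (shear rupture): R_n/Ω = (1/2.0) × 0.6 × 490 × 14 × 280 × 10⁻³ = 576.2 kN.
Governing: weld metal.

R_n/Ω ≈ 392 kN (weld metal governs)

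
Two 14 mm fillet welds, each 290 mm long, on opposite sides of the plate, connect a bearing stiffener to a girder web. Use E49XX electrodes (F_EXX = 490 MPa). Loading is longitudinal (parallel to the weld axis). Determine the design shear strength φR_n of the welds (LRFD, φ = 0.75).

φR_n ≈ 1270 kN

Effective throat t_e = 0.707 × 14 = 9.898 mm.
Total length L = 580 mm; A_we = 9.898 × 580 = 5741 mm².
F_nw = 0.6 F_EXX = 0.6 × 490 = 294 MPa.
φR_n = 0.75 × 294 × 5741 × 10⁻³ = 1266 kN.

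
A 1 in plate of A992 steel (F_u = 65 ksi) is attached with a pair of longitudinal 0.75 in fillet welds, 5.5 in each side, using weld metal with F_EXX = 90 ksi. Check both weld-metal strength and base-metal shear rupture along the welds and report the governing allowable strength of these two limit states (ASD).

R_n/Ω ≈ 157 kip (weld metal governs)

t_e = 0.707 × 0.75 = 0.5302 in; L = 11 in.
Weld metal: R_n/Ω = (1/2.0) × 0.6 × 90 × 0.5302 × 11 = 157.5 kip.
Base metal (shear rupture): R_n/Ω = (1/2.0) × 0.6 × 65 × 1 × 11 = 214.5 kip.
Governing: weld metal.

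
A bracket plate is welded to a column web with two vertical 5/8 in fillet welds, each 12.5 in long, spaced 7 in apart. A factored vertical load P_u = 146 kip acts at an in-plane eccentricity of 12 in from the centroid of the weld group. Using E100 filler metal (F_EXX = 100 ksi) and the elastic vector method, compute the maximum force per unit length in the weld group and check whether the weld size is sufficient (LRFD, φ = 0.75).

f_max ≈ 23.3 kip/in; NOT adequate

Total weld length L_w = 25 in. Treat welds as unit-width lines.
Polar moment about centroid: J = 2[d³/12 + d(b/2)²] = 2[12.5³/12 + 12.5×3.5²] = 631.8 in³.
Direct shear f_v = P/L_w = 146 / 25 = 5.84 kip/in (vertical).
Torsion M = P·e = 146 × 12 = 1752 kip·in.
Critical point at (x, y) = (3.5, 6.25) from centroid. f_tx = M·y/J = 17.33 kip/in; f_ty = M·x/J = 9.706 kip/in.
Resultant f_max = √[f_tx² + (f_v + f_ty)²] = √[17.33² + (5.84 + 9.706)²] = 23.28 kip/in.
Capacity per unit length: φr_n = 0.75 × 0.6 × 100 × (0.707 × 0.625) = 19.88 kip/in.
23.28 > 19.88 → NOT adequate.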